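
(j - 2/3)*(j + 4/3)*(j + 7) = j^3 + 23*j^2/3 + 34*j/9 - 56/9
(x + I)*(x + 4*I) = x^2 + 5*I*x - 4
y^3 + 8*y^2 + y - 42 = (y - 2)*(y + 3)*(y + 7)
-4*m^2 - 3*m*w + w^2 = (-4*m + w)*(m + w)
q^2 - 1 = (q - 1)*(q + 1)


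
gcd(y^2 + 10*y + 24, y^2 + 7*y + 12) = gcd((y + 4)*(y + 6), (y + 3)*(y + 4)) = y + 4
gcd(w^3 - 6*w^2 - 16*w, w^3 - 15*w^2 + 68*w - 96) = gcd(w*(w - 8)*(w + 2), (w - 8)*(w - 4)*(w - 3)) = w - 8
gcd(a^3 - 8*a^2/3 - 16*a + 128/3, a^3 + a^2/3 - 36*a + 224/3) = a^2 - 20*a/3 + 32/3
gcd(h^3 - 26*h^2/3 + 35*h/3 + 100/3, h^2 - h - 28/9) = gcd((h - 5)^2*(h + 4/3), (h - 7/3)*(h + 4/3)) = h + 4/3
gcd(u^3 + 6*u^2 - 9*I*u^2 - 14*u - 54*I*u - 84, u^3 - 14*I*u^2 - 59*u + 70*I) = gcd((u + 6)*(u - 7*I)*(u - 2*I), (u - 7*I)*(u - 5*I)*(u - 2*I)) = u^2 - 9*I*u - 14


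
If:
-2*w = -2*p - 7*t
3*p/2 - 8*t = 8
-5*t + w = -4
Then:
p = -176/23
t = -56/23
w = -372/23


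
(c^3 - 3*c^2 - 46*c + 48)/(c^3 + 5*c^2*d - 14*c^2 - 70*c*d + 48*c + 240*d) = (c^2 + 5*c - 6)/(c^2 + 5*c*d - 6*c - 30*d)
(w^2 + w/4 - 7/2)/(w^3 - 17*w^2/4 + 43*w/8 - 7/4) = 2*(w + 2)/(2*w^2 - 5*w + 2)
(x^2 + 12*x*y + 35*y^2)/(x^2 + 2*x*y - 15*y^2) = (x + 7*y)/(x - 3*y)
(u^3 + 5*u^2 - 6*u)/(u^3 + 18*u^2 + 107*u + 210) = u*(u - 1)/(u^2 + 12*u + 35)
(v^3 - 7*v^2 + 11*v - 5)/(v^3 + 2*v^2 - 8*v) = (v^3 - 7*v^2 + 11*v - 5)/(v*(v^2 + 2*v - 8))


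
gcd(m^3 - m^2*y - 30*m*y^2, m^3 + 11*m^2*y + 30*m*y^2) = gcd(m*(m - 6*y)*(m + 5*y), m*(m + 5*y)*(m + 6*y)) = m^2 + 5*m*y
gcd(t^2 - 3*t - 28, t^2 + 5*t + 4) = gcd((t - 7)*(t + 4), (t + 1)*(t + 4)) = t + 4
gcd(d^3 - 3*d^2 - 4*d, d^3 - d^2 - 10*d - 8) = d^2 - 3*d - 4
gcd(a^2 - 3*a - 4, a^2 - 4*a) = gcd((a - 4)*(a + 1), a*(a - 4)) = a - 4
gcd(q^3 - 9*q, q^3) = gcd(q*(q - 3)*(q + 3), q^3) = q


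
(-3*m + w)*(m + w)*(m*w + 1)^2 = -3*m^4*w^2 - 2*m^3*w^3 - 6*m^3*w + m^2*w^4 - 4*m^2*w^2 - 3*m^2 + 2*m*w^3 - 2*m*w + w^2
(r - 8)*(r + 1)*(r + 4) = r^3 - 3*r^2 - 36*r - 32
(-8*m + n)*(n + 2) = -8*m*n - 16*m + n^2 + 2*n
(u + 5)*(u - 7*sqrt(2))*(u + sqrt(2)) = u^3 - 6*sqrt(2)*u^2 + 5*u^2 - 30*sqrt(2)*u - 14*u - 70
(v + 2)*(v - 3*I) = v^2 + 2*v - 3*I*v - 6*I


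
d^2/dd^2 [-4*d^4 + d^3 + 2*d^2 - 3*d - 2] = -48*d^2 + 6*d + 4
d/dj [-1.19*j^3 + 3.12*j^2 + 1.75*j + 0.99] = -3.57*j^2 + 6.24*j + 1.75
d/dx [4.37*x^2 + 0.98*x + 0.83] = 8.74*x + 0.98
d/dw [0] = 0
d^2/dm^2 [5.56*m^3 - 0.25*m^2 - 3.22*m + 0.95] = 33.36*m - 0.5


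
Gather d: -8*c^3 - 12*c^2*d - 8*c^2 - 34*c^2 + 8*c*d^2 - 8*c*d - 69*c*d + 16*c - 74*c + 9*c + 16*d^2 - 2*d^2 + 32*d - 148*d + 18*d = -8*c^3 - 42*c^2 - 49*c + d^2*(8*c + 14) + d*(-12*c^2 - 77*c - 98)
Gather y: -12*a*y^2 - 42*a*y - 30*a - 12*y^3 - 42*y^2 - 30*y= -30*a - 12*y^3 + y^2*(-12*a - 42) + y*(-42*a - 30)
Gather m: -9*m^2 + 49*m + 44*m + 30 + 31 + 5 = -9*m^2 + 93*m + 66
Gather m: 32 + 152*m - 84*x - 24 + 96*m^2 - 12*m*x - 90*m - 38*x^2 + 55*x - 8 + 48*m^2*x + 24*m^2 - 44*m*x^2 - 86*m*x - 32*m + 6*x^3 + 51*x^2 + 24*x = m^2*(48*x + 120) + m*(-44*x^2 - 98*x + 30) + 6*x^3 + 13*x^2 - 5*x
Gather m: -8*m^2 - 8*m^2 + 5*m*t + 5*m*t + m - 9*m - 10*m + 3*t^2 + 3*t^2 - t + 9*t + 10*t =-16*m^2 + m*(10*t - 18) + 6*t^2 + 18*t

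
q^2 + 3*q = q*(q + 3)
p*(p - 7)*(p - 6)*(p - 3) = p^4 - 16*p^3 + 81*p^2 - 126*p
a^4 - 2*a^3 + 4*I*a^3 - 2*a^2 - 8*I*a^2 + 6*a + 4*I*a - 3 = (a - 1)*(a + 3*I)*(-I*a + 1)*(I*a - I)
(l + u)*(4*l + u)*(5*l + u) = 20*l^3 + 29*l^2*u + 10*l*u^2 + u^3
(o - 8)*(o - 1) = o^2 - 9*o + 8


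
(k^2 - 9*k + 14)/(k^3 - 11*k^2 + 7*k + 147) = (k - 2)/(k^2 - 4*k - 21)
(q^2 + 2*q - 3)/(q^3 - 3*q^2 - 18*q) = (q - 1)/(q*(q - 6))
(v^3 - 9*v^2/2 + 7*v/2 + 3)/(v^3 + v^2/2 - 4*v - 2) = (v - 3)/(v + 2)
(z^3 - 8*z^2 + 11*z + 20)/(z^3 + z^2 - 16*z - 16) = (z - 5)/(z + 4)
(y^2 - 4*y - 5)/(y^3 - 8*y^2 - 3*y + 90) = (y + 1)/(y^2 - 3*y - 18)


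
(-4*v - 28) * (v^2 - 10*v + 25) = -4*v^3 + 12*v^2 + 180*v - 700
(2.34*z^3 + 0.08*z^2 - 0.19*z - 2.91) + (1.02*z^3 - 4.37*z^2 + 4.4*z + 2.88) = 3.36*z^3 - 4.29*z^2 + 4.21*z - 0.0300000000000002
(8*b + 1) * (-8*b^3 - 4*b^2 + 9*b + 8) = -64*b^4 - 40*b^3 + 68*b^2 + 73*b + 8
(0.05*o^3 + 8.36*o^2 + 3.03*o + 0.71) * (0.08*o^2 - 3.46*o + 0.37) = 0.004*o^5 + 0.4958*o^4 - 28.6647*o^3 - 7.3338*o^2 - 1.3355*o + 0.2627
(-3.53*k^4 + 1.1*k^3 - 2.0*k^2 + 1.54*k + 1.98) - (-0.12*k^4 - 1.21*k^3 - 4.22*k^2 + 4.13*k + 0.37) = -3.41*k^4 + 2.31*k^3 + 2.22*k^2 - 2.59*k + 1.61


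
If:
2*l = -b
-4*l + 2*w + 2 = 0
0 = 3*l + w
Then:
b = -2/5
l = 1/5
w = -3/5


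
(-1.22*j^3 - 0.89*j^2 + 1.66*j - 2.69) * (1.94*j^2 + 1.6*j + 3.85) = -2.3668*j^5 - 3.6786*j^4 - 2.9006*j^3 - 5.9891*j^2 + 2.087*j - 10.3565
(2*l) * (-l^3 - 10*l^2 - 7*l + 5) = -2*l^4 - 20*l^3 - 14*l^2 + 10*l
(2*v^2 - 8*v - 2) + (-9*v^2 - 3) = -7*v^2 - 8*v - 5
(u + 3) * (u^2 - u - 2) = u^3 + 2*u^2 - 5*u - 6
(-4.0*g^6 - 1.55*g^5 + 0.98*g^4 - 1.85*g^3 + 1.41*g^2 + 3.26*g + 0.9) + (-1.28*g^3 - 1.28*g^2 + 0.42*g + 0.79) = -4.0*g^6 - 1.55*g^5 + 0.98*g^4 - 3.13*g^3 + 0.13*g^2 + 3.68*g + 1.69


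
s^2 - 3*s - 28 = (s - 7)*(s + 4)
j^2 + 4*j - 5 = (j - 1)*(j + 5)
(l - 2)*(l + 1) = l^2 - l - 2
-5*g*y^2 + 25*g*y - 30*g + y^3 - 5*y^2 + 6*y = (-5*g + y)*(y - 3)*(y - 2)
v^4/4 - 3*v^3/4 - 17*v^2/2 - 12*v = v*(v/4 + 1/2)*(v - 8)*(v + 3)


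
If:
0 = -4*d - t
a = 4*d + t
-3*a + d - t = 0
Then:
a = 0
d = 0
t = 0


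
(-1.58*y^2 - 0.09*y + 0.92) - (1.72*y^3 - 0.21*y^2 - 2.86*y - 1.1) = -1.72*y^3 - 1.37*y^2 + 2.77*y + 2.02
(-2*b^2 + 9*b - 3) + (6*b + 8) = -2*b^2 + 15*b + 5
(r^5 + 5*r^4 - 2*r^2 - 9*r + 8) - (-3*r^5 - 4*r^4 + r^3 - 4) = 4*r^5 + 9*r^4 - r^3 - 2*r^2 - 9*r + 12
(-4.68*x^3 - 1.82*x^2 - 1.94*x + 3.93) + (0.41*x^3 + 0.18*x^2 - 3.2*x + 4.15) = -4.27*x^3 - 1.64*x^2 - 5.14*x + 8.08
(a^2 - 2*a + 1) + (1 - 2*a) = a^2 - 4*a + 2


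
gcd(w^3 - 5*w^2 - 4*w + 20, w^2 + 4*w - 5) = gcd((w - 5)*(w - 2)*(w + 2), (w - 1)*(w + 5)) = 1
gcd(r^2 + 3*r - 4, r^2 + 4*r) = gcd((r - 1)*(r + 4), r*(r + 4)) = r + 4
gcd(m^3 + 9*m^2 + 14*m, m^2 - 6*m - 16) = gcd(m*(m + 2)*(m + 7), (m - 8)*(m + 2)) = m + 2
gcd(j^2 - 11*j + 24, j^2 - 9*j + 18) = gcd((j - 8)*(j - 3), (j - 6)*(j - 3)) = j - 3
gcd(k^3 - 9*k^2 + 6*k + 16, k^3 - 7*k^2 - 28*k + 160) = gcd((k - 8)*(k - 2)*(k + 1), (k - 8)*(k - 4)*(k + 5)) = k - 8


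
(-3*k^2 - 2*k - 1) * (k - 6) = -3*k^3 + 16*k^2 + 11*k + 6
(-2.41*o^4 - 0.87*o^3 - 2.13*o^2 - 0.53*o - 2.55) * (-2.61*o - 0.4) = 6.2901*o^5 + 3.2347*o^4 + 5.9073*o^3 + 2.2353*o^2 + 6.8675*o + 1.02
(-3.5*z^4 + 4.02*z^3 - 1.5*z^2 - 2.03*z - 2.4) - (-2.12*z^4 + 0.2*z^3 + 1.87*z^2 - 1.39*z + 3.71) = -1.38*z^4 + 3.82*z^3 - 3.37*z^2 - 0.64*z - 6.11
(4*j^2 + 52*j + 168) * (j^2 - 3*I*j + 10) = 4*j^4 + 52*j^3 - 12*I*j^3 + 208*j^2 - 156*I*j^2 + 520*j - 504*I*j + 1680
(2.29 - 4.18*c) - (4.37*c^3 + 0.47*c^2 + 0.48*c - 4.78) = -4.37*c^3 - 0.47*c^2 - 4.66*c + 7.07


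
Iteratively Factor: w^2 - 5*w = (w - 5)*(w)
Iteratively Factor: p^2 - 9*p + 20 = (p - 5)*(p - 4)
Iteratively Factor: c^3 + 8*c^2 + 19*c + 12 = (c + 1)*(c^2 + 7*c + 12) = (c + 1)*(c + 4)*(c + 3)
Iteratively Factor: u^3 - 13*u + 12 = (u + 4)*(u^2 - 4*u + 3) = (u - 1)*(u + 4)*(u - 3)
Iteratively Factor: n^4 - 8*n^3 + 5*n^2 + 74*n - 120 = (n + 3)*(n^3 - 11*n^2 + 38*n - 40) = (n - 4)*(n + 3)*(n^2 - 7*n + 10) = (n - 5)*(n - 4)*(n + 3)*(n - 2)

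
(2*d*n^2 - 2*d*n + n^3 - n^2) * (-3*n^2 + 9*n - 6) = -6*d*n^4 + 24*d*n^3 - 30*d*n^2 + 12*d*n - 3*n^5 + 12*n^4 - 15*n^3 + 6*n^2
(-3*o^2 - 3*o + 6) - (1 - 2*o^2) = -o^2 - 3*o + 5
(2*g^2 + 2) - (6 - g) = 2*g^2 + g - 4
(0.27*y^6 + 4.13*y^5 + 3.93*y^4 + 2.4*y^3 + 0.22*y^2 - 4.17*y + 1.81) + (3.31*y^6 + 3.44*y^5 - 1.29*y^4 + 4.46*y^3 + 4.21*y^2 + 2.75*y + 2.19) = 3.58*y^6 + 7.57*y^5 + 2.64*y^4 + 6.86*y^3 + 4.43*y^2 - 1.42*y + 4.0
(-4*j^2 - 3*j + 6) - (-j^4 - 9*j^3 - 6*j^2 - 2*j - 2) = j^4 + 9*j^3 + 2*j^2 - j + 8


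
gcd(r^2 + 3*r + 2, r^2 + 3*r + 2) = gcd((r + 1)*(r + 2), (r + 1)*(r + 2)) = r^2 + 3*r + 2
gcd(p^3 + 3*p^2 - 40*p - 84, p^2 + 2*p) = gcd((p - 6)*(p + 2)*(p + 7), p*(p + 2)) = p + 2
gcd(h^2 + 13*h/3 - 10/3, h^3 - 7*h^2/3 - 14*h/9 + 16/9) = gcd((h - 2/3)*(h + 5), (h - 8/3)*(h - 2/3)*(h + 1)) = h - 2/3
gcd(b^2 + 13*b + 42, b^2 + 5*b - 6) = b + 6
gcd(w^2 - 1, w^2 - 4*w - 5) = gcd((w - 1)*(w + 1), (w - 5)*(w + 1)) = w + 1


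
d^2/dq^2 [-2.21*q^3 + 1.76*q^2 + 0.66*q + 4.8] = 3.52 - 13.26*q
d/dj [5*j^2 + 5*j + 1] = 10*j + 5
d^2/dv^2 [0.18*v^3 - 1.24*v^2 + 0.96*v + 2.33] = 1.08*v - 2.48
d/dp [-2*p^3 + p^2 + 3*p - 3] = -6*p^2 + 2*p + 3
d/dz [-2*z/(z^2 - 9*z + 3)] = 2*(z^2 - 3)/(z^4 - 18*z^3 + 87*z^2 - 54*z + 9)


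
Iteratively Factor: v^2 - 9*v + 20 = (v - 5)*(v - 4)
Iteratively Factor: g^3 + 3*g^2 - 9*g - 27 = (g + 3)*(g^2 - 9) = (g + 3)^2*(g - 3)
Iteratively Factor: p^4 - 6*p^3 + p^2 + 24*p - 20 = (p - 2)*(p^3 - 4*p^2 - 7*p + 10) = (p - 2)*(p - 1)*(p^2 - 3*p - 10) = (p - 2)*(p - 1)*(p + 2)*(p - 5)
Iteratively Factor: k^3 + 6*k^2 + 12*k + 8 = (k + 2)*(k^2 + 4*k + 4) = (k + 2)^2*(k + 2)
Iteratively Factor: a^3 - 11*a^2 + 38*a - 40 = (a - 5)*(a^2 - 6*a + 8) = (a - 5)*(a - 2)*(a - 4)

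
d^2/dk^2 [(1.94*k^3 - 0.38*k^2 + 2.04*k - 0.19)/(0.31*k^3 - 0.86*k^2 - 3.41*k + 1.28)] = (0.961372000000001*k^6 + 13.480908*k^5 - 15.129984*k^4 + 61.868884*k^3 - 62.66781*k^2 + 29.653956*k + 11.726218)/(0.029791*k^9 - 0.247938*k^8 - 0.295275*k^7 + 5.187604*k^6 + 1.200537*k^5 - 35.278962*k^4 - 15.605741*k^3 + 40.424832*k^2 - 16.760832*k + 2.097152)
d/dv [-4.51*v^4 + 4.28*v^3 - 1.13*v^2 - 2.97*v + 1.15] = -18.04*v^3 + 12.84*v^2 - 2.26*v - 2.97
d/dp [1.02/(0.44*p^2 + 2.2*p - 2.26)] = (-0.8976*p - 2.244)/(0.44*p^2 + 2.2*p - 2.26)^2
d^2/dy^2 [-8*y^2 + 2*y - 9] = -16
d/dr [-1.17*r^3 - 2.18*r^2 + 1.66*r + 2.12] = -3.51*r^2 - 4.36*r + 1.66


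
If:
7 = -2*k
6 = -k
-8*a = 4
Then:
No Solution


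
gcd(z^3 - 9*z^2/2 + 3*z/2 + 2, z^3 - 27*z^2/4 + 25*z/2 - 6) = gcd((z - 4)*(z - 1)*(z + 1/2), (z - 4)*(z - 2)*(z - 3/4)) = z - 4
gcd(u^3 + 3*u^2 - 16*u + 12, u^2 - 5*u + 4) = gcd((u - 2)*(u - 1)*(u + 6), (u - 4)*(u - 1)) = u - 1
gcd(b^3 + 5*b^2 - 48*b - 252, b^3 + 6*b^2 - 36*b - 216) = b^2 + 12*b + 36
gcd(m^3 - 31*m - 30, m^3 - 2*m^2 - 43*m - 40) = m^2 + 6*m + 5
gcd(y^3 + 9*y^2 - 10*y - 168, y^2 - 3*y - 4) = y - 4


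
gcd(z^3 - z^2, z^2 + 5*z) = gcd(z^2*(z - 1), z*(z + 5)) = z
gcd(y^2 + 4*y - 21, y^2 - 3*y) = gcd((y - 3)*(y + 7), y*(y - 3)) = y - 3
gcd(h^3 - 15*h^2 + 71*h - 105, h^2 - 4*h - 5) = h - 5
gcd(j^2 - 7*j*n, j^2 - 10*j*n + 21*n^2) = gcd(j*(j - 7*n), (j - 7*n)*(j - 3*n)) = j - 7*n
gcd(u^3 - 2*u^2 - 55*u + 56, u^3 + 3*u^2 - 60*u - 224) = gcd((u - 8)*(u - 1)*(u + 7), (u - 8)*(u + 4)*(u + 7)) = u^2 - u - 56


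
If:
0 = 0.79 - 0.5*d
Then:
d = 1.58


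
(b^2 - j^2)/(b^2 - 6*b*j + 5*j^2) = (b + j)/(b - 5*j)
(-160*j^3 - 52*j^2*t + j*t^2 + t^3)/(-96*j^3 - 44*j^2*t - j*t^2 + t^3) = (5*j + t)/(3*j + t)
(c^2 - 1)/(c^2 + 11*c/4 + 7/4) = 4*(c - 1)/(4*c + 7)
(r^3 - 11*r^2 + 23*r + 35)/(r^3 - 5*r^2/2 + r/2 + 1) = 2*(r^3 - 11*r^2 + 23*r + 35)/(2*r^3 - 5*r^2 + r + 2)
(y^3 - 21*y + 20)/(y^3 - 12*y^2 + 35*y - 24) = (y^2 + y - 20)/(y^2 - 11*y + 24)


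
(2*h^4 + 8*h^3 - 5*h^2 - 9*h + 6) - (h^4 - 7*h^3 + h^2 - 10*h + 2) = h^4 + 15*h^3 - 6*h^2 + h + 4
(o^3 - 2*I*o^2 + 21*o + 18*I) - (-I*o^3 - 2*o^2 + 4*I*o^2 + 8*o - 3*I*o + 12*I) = o^3 + I*o^3 + 2*o^2 - 6*I*o^2 + 13*o + 3*I*o + 6*I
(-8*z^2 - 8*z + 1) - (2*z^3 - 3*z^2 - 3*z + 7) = -2*z^3 - 5*z^2 - 5*z - 6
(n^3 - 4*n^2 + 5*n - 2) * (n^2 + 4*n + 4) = n^5 - 7*n^3 + 2*n^2 + 12*n - 8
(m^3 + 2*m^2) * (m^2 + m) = m^5 + 3*m^4 + 2*m^3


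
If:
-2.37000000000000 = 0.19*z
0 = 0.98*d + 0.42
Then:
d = -0.43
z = -12.47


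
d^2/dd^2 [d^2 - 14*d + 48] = 2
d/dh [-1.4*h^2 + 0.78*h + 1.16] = 0.78 - 2.8*h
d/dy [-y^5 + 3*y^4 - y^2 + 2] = y*(-5*y^3 + 12*y^2 - 2)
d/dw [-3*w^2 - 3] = -6*w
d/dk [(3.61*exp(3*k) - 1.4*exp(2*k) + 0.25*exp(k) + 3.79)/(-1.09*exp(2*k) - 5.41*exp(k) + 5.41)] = (-3.9349*exp(4*k) - 39.0602*exp(3*k) + 66.4368*exp(2*k) - 6.8858*exp(k) + 21.8564)*exp(k)/(1.1881*exp(4*k) + 11.7938*exp(3*k) + 17.4743*exp(2*k) - 58.5362*exp(k) + 29.2681)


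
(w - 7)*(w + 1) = w^2 - 6*w - 7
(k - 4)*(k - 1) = k^2 - 5*k + 4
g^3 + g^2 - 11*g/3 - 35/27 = (g - 5/3)*(g + 1/3)*(g + 7/3)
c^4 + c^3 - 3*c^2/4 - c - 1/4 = (c - 1)*(c + 1/2)^2*(c + 1)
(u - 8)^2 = u^2 - 16*u + 64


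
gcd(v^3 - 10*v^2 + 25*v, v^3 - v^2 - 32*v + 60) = v - 5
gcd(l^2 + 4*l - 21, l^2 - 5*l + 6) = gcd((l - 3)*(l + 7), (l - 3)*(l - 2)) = l - 3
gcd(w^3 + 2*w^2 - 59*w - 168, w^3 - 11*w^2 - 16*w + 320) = w - 8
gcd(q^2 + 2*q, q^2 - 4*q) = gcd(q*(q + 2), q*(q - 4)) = q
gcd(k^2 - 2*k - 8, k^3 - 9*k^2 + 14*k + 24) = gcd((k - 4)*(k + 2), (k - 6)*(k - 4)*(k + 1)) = k - 4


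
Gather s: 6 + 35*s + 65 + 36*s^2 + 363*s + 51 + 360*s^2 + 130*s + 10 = 396*s^2 + 528*s + 132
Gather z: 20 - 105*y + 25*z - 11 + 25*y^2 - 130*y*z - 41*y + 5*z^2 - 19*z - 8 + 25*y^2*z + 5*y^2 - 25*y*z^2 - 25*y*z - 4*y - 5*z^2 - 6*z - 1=30*y^2 - 25*y*z^2 - 150*y + z*(25*y^2 - 155*y)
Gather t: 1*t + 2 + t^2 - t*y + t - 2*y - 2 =t^2 + t*(2 - y) - 2*y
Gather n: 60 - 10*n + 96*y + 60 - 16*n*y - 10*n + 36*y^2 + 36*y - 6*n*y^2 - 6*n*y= n*(-6*y^2 - 22*y - 20) + 36*y^2 + 132*y + 120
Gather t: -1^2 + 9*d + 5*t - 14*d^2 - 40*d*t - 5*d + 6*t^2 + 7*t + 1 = -14*d^2 + 4*d + 6*t^2 + t*(12 - 40*d)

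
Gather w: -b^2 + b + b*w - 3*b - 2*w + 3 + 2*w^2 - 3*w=-b^2 - 2*b + 2*w^2 + w*(b - 5) + 3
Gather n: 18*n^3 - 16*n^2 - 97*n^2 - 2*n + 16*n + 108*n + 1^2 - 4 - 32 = 18*n^3 - 113*n^2 + 122*n - 35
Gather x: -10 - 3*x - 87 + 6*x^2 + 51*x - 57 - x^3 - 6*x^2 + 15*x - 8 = -x^3 + 63*x - 162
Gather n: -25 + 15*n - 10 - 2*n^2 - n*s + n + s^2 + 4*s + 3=-2*n^2 + n*(16 - s) + s^2 + 4*s - 32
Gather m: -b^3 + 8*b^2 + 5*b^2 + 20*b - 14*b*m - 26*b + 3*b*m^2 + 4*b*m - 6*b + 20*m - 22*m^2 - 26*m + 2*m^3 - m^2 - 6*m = -b^3 + 13*b^2 - 12*b + 2*m^3 + m^2*(3*b - 23) + m*(-10*b - 12)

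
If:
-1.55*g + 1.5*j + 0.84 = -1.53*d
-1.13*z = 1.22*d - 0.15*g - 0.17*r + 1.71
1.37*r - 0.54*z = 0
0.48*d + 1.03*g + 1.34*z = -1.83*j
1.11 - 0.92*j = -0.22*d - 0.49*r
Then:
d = -5.41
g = -4.07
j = 0.76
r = 1.59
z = 4.03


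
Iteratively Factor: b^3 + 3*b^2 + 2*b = (b + 1)*(b^2 + 2*b) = (b + 1)*(b + 2)*(b)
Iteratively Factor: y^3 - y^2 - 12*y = (y + 3)*(y^2 - 4*y) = (y - 4)*(y + 3)*(y)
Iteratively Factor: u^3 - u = (u + 1)*(u^2 - u) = (u - 1)*(u + 1)*(u)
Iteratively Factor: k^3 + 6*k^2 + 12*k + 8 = (k + 2)*(k^2 + 4*k + 4) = (k + 2)^2*(k + 2)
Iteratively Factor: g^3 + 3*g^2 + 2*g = (g + 1)*(g^2 + 2*g) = g*(g + 1)*(g + 2)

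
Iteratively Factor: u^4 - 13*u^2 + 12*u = (u - 3)*(u^3 + 3*u^2 - 4*u) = (u - 3)*(u + 4)*(u^2 - u) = (u - 3)*(u - 1)*(u + 4)*(u)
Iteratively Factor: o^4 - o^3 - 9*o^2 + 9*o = (o - 3)*(o^3 + 2*o^2 - 3*o) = (o - 3)*(o - 1)*(o^2 + 3*o) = (o - 3)*(o - 1)*(o + 3)*(o)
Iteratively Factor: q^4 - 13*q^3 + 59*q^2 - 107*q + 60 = (q - 5)*(q^3 - 8*q^2 + 19*q - 12) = (q - 5)*(q - 4)*(q^2 - 4*q + 3) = (q - 5)*(q - 4)*(q - 1)*(q - 3)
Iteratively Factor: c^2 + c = (c)*(c + 1)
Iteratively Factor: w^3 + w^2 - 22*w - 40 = (w - 5)*(w^2 + 6*w + 8) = (w - 5)*(w + 2)*(w + 4)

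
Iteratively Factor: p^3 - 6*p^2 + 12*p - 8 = (p - 2)*(p^2 - 4*p + 4) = (p - 2)^2*(p - 2)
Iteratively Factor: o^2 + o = (o + 1)*(o)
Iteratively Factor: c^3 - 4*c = (c + 2)*(c^2 - 2*c) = c*(c + 2)*(c - 2)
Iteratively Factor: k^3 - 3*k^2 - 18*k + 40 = (k - 2)*(k^2 - k - 20) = (k - 2)*(k + 4)*(k - 5)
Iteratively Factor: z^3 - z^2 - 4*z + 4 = (z - 2)*(z^2 + z - 2) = (z - 2)*(z - 1)*(z + 2)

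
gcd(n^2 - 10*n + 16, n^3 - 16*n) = 1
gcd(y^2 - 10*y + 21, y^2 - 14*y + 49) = y - 7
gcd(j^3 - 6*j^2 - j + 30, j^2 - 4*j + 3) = j - 3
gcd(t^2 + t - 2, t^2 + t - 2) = t^2 + t - 2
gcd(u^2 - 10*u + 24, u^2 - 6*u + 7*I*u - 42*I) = u - 6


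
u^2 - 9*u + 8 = (u - 8)*(u - 1)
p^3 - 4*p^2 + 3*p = p*(p - 3)*(p - 1)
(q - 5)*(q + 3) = q^2 - 2*q - 15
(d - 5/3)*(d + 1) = d^2 - 2*d/3 - 5/3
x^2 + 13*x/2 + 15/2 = (x + 3/2)*(x + 5)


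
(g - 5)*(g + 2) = g^2 - 3*g - 10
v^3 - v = v*(v - 1)*(v + 1)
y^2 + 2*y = y*(y + 2)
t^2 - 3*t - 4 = (t - 4)*(t + 1)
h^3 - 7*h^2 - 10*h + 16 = (h - 8)*(h - 1)*(h + 2)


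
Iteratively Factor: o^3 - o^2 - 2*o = (o - 2)*(o^2 + o) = o*(o - 2)*(o + 1)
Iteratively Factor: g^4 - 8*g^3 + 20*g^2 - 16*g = (g - 2)*(g^3 - 6*g^2 + 8*g) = (g - 2)^2*(g^2 - 4*g) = g*(g - 2)^2*(g - 4)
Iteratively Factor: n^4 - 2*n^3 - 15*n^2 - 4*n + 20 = (n - 1)*(n^3 - n^2 - 16*n - 20) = (n - 1)*(n + 2)*(n^2 - 3*n - 10) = (n - 5)*(n - 1)*(n + 2)*(n + 2)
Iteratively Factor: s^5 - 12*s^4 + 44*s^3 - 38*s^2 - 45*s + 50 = (s - 1)*(s^4 - 11*s^3 + 33*s^2 - 5*s - 50) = (s - 5)*(s - 1)*(s^3 - 6*s^2 + 3*s + 10) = (s - 5)*(s - 2)*(s - 1)*(s^2 - 4*s - 5) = (s - 5)*(s - 2)*(s - 1)*(s + 1)*(s - 5)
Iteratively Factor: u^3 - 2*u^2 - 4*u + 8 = (u + 2)*(u^2 - 4*u + 4) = (u - 2)*(u + 2)*(u - 2)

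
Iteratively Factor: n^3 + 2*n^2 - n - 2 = (n + 2)*(n^2 - 1) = (n - 1)*(n + 2)*(n + 1)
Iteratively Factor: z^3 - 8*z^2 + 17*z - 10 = (z - 1)*(z^2 - 7*z + 10) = (z - 2)*(z - 1)*(z - 5)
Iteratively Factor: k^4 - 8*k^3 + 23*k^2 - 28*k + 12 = (k - 3)*(k^3 - 5*k^2 + 8*k - 4) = (k - 3)*(k - 2)*(k^2 - 3*k + 2) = (k - 3)*(k - 2)*(k - 1)*(k - 2)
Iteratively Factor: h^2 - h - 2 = (h - 2)*(h + 1)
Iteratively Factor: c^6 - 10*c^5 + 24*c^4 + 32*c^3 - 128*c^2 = (c - 4)*(c^5 - 6*c^4 + 32*c^2) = c*(c - 4)*(c^4 - 6*c^3 + 32*c) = c*(c - 4)*(c + 2)*(c^3 - 8*c^2 + 16*c) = c*(c - 4)^2*(c + 2)*(c^2 - 4*c) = c*(c - 4)^3*(c + 2)*(c)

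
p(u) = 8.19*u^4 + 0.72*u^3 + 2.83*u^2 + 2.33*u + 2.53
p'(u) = 32.76*u^3 + 2.16*u^2 + 5.66*u + 2.33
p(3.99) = 2178.37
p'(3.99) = 2140.26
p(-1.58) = 54.11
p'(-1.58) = -130.44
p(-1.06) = 12.72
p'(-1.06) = -40.26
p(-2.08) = 156.75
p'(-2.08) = -294.90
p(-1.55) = 50.31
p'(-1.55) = -123.25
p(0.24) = 3.29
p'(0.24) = 4.27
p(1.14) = 23.76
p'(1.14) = 60.12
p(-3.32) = 994.67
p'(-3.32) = -1191.48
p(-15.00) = 412793.08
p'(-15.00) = -110161.57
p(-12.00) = 168965.77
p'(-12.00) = -56363.83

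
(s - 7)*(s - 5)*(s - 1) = s^3 - 13*s^2 + 47*s - 35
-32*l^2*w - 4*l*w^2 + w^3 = w*(-8*l + w)*(4*l + w)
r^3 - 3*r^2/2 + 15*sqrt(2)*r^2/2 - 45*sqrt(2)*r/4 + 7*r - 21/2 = (r - 3/2)*(r + sqrt(2)/2)*(r + 7*sqrt(2))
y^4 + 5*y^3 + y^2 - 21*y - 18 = (y - 2)*(y + 1)*(y + 3)^2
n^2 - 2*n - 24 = (n - 6)*(n + 4)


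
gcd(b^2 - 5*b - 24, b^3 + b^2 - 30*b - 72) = b + 3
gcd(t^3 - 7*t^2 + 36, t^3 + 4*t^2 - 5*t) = 1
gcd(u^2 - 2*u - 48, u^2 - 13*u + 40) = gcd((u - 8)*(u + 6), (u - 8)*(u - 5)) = u - 8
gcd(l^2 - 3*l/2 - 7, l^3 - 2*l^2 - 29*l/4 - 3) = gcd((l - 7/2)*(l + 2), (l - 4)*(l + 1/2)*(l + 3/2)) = 1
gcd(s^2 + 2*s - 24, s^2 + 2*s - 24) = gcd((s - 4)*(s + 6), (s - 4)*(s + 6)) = s^2 + 2*s - 24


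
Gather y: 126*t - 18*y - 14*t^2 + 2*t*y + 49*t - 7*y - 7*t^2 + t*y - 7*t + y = -21*t^2 + 168*t + y*(3*t - 24)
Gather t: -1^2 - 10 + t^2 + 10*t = t^2 + 10*t - 11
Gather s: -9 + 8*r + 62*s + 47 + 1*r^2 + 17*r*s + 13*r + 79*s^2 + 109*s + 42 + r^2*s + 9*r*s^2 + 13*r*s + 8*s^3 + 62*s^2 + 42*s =r^2 + 21*r + 8*s^3 + s^2*(9*r + 141) + s*(r^2 + 30*r + 213) + 80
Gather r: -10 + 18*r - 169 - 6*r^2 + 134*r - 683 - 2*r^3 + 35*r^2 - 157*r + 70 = -2*r^3 + 29*r^2 - 5*r - 792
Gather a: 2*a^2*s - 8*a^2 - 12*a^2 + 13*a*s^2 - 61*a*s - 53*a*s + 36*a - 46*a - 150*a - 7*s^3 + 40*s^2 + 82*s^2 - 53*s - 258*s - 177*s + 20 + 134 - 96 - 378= a^2*(2*s - 20) + a*(13*s^2 - 114*s - 160) - 7*s^3 + 122*s^2 - 488*s - 320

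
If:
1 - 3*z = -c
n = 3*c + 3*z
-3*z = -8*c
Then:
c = 1/7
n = 11/7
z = 8/21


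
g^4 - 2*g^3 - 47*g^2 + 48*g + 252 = (g - 7)*(g - 3)*(g + 2)*(g + 6)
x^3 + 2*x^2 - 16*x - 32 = (x - 4)*(x + 2)*(x + 4)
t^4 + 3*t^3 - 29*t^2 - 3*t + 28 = (t - 4)*(t - 1)*(t + 1)*(t + 7)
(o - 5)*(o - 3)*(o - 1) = o^3 - 9*o^2 + 23*o - 15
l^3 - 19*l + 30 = (l - 3)*(l - 2)*(l + 5)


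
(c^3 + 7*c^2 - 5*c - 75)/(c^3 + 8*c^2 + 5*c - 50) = (c - 3)/(c - 2)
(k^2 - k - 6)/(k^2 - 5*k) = (k^2 - k - 6)/(k*(k - 5))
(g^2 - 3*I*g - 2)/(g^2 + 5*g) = (g^2 - 3*I*g - 2)/(g*(g + 5))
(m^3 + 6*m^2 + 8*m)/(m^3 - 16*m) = (m + 2)/(m - 4)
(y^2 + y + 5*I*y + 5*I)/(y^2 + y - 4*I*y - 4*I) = (y + 5*I)/(y - 4*I)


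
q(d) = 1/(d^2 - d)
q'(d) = (1 - 2*d)/(d^2 - d)^2 = (1 - 2*d)/(d^2*(d - 1)^2)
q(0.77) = -5.65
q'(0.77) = -17.22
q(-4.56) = 0.04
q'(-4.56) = 0.02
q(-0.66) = 0.91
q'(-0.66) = 1.93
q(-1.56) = 0.25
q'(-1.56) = 0.26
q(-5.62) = 0.03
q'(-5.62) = 0.01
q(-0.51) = 1.30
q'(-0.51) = 3.41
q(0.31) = -4.68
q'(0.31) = 8.31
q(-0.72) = 0.81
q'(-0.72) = 1.59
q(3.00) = 0.17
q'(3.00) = -0.14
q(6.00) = 0.03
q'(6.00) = -0.01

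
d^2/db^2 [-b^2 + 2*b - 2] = -2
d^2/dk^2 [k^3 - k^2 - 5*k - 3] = 6*k - 2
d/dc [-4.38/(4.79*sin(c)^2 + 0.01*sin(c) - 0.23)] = (41.9604*sin(c) + 0.0438)*cos(c)/(4.79*sin(c)^2 + 0.01*sin(c) - 0.23)^2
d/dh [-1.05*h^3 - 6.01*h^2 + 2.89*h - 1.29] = -3.15*h^2 - 12.02*h + 2.89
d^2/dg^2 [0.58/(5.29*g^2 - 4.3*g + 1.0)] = (-32.461556*g^2 + 26.38652*g + 0.58*(10.58*g - 4.3)*(21.16*g - 8.6) - 6.1364)/(5.29*g^2 - 4.3*g + 1.0)^3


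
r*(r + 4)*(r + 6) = r^3 + 10*r^2 + 24*r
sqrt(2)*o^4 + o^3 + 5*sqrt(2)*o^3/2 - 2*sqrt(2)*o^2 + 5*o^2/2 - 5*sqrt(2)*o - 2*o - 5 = (o + 5/2)*(o - sqrt(2))*(o + sqrt(2))*(sqrt(2)*o + 1)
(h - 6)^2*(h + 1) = h^3 - 11*h^2 + 24*h + 36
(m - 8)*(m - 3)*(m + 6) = m^3 - 5*m^2 - 42*m + 144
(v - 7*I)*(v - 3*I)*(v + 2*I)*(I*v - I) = I*v^4 + 8*v^3 - I*v^3 - 8*v^2 - I*v^2 + 42*v + I*v - 42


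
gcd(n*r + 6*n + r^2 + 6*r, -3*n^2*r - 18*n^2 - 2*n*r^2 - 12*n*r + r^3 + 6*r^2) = n*r + 6*n + r^2 + 6*r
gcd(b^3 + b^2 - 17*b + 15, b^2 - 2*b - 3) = b - 3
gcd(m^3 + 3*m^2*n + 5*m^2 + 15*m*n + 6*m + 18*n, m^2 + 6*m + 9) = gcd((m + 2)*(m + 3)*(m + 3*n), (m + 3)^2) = m + 3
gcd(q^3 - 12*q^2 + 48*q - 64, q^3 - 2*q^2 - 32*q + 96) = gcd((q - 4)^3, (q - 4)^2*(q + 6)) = q^2 - 8*q + 16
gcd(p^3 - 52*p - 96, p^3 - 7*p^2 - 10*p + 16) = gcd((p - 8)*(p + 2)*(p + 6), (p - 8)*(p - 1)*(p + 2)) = p^2 - 6*p - 16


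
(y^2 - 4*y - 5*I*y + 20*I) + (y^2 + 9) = 2*y^2 - 4*y - 5*I*y + 9 + 20*I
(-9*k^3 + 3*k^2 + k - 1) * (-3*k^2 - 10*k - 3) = 27*k^5 + 81*k^4 - 6*k^3 - 16*k^2 + 7*k + 3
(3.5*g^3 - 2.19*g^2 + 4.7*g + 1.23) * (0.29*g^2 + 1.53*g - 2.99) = 1.015*g^5 + 4.7199*g^4 - 12.4527*g^3 + 14.0958*g^2 - 12.1711*g - 3.6777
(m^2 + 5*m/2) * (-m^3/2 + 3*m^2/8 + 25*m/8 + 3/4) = -m^5/2 - 7*m^4/8 + 65*m^3/16 + 137*m^2/16 + 15*m/8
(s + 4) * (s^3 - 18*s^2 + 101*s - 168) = s^4 - 14*s^3 + 29*s^2 + 236*s - 672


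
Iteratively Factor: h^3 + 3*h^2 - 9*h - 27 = (h - 3)*(h^2 + 6*h + 9) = (h - 3)*(h + 3)*(h + 3)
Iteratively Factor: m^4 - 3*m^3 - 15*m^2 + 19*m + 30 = (m + 1)*(m^3 - 4*m^2 - 11*m + 30) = (m - 2)*(m + 1)*(m^2 - 2*m - 15) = (m - 5)*(m - 2)*(m + 1)*(m + 3)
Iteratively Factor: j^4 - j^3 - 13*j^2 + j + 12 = (j + 3)*(j^3 - 4*j^2 - j + 4) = (j - 4)*(j + 3)*(j^2 - 1) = (j - 4)*(j - 1)*(j + 3)*(j + 1)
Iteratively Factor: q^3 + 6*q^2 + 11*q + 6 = (q + 2)*(q^2 + 4*q + 3) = (q + 2)*(q + 3)*(q + 1)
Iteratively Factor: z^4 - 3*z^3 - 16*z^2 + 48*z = (z)*(z^3 - 3*z^2 - 16*z + 48) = z*(z + 4)*(z^2 - 7*z + 12) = z*(z - 4)*(z + 4)*(z - 3)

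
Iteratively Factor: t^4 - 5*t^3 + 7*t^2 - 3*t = (t - 1)*(t^3 - 4*t^2 + 3*t) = (t - 3)*(t - 1)*(t^2 - t) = (t - 3)*(t - 1)^2*(t)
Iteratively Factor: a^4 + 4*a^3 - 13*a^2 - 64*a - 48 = (a + 4)*(a^3 - 13*a - 12) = (a + 3)*(a + 4)*(a^2 - 3*a - 4) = (a - 4)*(a + 3)*(a + 4)*(a + 1)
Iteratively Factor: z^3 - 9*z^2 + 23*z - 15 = (z - 3)*(z^2 - 6*z + 5) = (z - 3)*(z - 1)*(z - 5)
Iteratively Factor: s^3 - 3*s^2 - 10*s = (s - 5)*(s^2 + 2*s) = s*(s - 5)*(s + 2)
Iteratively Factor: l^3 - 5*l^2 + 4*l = (l - 1)*(l^2 - 4*l) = (l - 4)*(l - 1)*(l)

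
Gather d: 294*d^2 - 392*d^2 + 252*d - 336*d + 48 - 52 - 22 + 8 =-98*d^2 - 84*d - 18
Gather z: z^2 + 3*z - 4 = z^2 + 3*z - 4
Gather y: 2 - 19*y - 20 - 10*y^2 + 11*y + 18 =-10*y^2 - 8*y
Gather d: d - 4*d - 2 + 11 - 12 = -3*d - 3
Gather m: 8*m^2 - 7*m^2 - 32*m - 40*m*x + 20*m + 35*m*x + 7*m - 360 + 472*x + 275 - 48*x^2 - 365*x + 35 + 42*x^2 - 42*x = m^2 + m*(-5*x - 5) - 6*x^2 + 65*x - 50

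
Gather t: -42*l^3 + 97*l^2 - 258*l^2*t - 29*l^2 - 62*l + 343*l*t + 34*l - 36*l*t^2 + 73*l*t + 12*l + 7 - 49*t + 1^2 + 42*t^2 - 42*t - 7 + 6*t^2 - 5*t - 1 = -42*l^3 + 68*l^2 - 16*l + t^2*(48 - 36*l) + t*(-258*l^2 + 416*l - 96)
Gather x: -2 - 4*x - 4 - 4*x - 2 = -8*x - 8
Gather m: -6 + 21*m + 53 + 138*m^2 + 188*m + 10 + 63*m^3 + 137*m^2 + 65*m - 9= 63*m^3 + 275*m^2 + 274*m + 48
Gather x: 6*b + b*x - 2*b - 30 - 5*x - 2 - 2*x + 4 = 4*b + x*(b - 7) - 28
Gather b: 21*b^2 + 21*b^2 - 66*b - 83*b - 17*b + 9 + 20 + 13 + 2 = 42*b^2 - 166*b + 44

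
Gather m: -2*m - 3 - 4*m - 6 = -6*m - 9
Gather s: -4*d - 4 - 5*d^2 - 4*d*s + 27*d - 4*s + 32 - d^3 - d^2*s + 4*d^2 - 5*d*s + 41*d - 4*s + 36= -d^3 - d^2 + 64*d + s*(-d^2 - 9*d - 8) + 64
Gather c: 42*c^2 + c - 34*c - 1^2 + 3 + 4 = 42*c^2 - 33*c + 6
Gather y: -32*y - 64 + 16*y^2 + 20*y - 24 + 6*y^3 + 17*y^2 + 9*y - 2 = 6*y^3 + 33*y^2 - 3*y - 90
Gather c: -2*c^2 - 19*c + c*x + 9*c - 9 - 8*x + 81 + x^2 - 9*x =-2*c^2 + c*(x - 10) + x^2 - 17*x + 72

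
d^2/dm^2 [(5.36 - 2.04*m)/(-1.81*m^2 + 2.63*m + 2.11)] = ((30.1336 - 22.1544*m)*(-1.81*m^2 + 2.63*m + 2.11) - (2.04*m - 5.36)*(3.62*m - 2.63)*(7.24*m - 5.26))/(-1.81*m^2 + 2.63*m + 2.11)^3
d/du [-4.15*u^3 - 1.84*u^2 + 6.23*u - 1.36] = -12.45*u^2 - 3.68*u + 6.23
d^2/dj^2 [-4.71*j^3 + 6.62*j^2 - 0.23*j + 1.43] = 13.24 - 28.26*j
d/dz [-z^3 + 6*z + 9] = 6 - 3*z^2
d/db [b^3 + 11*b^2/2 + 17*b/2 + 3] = 3*b^2 + 11*b + 17/2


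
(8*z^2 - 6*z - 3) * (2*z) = 16*z^3 - 12*z^2 - 6*z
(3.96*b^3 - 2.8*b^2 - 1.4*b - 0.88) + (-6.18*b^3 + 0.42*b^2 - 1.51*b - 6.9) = -2.22*b^3 - 2.38*b^2 - 2.91*b - 7.78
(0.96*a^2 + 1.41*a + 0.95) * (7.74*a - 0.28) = 7.4304*a^3 + 10.6446*a^2 + 6.9582*a - 0.266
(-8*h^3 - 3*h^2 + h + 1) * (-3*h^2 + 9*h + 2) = 24*h^5 - 63*h^4 - 46*h^3 + 11*h + 2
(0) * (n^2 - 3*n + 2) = 0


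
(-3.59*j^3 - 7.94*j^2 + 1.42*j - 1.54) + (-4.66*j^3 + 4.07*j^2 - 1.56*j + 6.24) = -8.25*j^3 - 3.87*j^2 - 0.14*j + 4.7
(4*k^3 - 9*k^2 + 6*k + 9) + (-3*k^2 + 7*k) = 4*k^3 - 12*k^2 + 13*k + 9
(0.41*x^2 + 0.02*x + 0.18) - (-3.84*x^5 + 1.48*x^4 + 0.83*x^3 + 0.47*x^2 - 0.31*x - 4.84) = 3.84*x^5 - 1.48*x^4 - 0.83*x^3 - 0.06*x^2 + 0.33*x + 5.02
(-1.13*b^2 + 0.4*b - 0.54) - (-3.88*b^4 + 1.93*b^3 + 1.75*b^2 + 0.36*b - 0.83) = 3.88*b^4 - 1.93*b^3 - 2.88*b^2 + 0.04*b + 0.29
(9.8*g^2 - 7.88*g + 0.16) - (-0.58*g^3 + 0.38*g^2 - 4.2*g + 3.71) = 0.58*g^3 + 9.42*g^2 - 3.68*g - 3.55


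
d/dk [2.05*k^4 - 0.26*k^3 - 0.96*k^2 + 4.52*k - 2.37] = 8.2*k^3 - 0.78*k^2 - 1.92*k + 4.52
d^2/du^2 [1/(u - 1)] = 2/(u - 1)^3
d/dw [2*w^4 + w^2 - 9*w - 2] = 8*w^3 + 2*w - 9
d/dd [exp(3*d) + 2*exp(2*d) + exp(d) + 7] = (3*exp(2*d) + 4*exp(d) + 1)*exp(d)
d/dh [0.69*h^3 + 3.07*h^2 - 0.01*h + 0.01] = 2.07*h^2 + 6.14*h - 0.01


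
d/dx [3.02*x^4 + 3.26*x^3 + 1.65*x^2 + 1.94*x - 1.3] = 12.08*x^3 + 9.78*x^2 + 3.3*x + 1.94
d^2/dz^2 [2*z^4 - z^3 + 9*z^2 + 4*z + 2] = 24*z^2 - 6*z + 18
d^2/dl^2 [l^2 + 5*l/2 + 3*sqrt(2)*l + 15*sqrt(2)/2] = 2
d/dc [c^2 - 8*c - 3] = 2*c - 8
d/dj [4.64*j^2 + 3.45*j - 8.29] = 9.28*j + 3.45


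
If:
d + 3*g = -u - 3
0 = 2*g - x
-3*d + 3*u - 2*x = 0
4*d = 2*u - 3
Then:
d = -3/2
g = 0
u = -3/2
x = 0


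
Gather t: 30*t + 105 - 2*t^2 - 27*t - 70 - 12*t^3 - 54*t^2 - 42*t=-12*t^3 - 56*t^2 - 39*t + 35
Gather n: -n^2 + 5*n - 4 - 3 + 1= -n^2 + 5*n - 6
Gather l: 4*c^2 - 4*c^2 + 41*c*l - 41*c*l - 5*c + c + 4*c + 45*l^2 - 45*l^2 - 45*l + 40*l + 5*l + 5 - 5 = 0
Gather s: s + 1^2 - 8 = s - 7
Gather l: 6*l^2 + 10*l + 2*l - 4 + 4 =6*l^2 + 12*l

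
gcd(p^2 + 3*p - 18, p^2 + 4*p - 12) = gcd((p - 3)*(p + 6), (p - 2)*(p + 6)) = p + 6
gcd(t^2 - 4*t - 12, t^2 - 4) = t + 2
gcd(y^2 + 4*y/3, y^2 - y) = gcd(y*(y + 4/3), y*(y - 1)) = y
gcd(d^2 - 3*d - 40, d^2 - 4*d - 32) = d - 8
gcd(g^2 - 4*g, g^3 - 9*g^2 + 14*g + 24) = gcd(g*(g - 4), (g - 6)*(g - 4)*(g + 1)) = g - 4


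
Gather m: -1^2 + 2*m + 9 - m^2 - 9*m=-m^2 - 7*m + 8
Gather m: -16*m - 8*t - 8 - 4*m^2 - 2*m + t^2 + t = -4*m^2 - 18*m + t^2 - 7*t - 8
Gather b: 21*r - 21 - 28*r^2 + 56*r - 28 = -28*r^2 + 77*r - 49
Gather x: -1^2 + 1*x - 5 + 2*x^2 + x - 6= 2*x^2 + 2*x - 12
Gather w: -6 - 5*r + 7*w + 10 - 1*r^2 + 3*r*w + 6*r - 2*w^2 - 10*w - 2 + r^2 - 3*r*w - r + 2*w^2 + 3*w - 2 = 0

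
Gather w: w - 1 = w - 1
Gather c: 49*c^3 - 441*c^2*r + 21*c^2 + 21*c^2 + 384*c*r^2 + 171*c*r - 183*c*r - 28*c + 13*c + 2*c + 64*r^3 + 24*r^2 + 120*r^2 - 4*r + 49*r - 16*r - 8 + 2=49*c^3 + c^2*(42 - 441*r) + c*(384*r^2 - 12*r - 13) + 64*r^3 + 144*r^2 + 29*r - 6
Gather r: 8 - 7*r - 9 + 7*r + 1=0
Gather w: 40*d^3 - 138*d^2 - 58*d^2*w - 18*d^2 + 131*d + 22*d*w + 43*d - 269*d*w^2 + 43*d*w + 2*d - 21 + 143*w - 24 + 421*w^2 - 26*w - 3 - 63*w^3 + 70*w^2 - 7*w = 40*d^3 - 156*d^2 + 176*d - 63*w^3 + w^2*(491 - 269*d) + w*(-58*d^2 + 65*d + 110) - 48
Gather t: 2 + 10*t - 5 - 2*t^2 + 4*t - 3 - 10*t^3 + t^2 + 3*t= -10*t^3 - t^2 + 17*t - 6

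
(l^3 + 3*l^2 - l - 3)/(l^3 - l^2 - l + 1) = (l + 3)/(l - 1)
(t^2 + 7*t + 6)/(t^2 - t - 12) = (t^2 + 7*t + 6)/(t^2 - t - 12)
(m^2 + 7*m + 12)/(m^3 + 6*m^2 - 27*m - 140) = (m + 3)/(m^2 + 2*m - 35)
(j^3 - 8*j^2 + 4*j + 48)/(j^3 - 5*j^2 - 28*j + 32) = (j^3 - 8*j^2 + 4*j + 48)/(j^3 - 5*j^2 - 28*j + 32)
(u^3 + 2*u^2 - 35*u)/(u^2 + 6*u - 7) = u*(u - 5)/(u - 1)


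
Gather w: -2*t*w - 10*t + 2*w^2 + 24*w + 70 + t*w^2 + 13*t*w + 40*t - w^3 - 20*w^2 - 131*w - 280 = 30*t - w^3 + w^2*(t - 18) + w*(11*t - 107) - 210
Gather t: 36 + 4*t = 4*t + 36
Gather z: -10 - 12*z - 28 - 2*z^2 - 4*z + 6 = -2*z^2 - 16*z - 32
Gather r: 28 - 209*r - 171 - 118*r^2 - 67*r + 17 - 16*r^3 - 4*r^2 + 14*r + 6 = -16*r^3 - 122*r^2 - 262*r - 120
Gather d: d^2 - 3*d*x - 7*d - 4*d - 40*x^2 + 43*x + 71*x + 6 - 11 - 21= d^2 + d*(-3*x - 11) - 40*x^2 + 114*x - 26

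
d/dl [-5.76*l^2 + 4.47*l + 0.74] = 4.47 - 11.52*l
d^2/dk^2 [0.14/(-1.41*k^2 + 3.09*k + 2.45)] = (-0.556668*k^2 + 1.219932*k + 0.14*(2.82*k - 3.09)*(5.64*k - 6.18) + 0.96726)/(-1.41*k^2 + 3.09*k + 2.45)^3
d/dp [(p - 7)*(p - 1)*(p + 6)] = 3*p^2 - 4*p - 41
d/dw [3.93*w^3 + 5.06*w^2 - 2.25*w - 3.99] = 11.79*w^2 + 10.12*w - 2.25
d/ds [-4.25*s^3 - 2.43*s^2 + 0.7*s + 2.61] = -12.75*s^2 - 4.86*s + 0.7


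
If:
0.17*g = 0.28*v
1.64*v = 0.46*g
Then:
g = 0.00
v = 0.00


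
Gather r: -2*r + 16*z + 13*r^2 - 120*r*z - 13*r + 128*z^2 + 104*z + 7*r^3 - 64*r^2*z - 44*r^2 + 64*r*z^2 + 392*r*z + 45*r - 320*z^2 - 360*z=7*r^3 + r^2*(-64*z - 31) + r*(64*z^2 + 272*z + 30) - 192*z^2 - 240*z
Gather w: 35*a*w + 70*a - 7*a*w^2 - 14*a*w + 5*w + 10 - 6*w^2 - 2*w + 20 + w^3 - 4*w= 70*a + w^3 + w^2*(-7*a - 6) + w*(21*a - 1) + 30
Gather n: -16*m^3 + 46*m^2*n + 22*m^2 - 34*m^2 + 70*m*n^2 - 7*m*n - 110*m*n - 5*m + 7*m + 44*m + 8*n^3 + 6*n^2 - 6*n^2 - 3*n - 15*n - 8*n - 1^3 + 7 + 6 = -16*m^3 - 12*m^2 + 70*m*n^2 + 46*m + 8*n^3 + n*(46*m^2 - 117*m - 26) + 12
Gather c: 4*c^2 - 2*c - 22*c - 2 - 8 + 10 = 4*c^2 - 24*c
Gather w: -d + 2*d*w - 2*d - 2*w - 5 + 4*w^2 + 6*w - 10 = -3*d + 4*w^2 + w*(2*d + 4) - 15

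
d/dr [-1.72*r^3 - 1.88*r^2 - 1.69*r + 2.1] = -5.16*r^2 - 3.76*r - 1.69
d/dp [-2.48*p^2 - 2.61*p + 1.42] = -4.96*p - 2.61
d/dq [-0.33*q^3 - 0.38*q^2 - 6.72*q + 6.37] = -0.99*q^2 - 0.76*q - 6.72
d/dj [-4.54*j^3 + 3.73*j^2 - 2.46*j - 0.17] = -13.62*j^2 + 7.46*j - 2.46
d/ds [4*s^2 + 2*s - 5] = 8*s + 2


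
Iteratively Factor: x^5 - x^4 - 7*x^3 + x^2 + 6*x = (x - 1)*(x^4 - 7*x^2 - 6*x) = (x - 1)*(x + 2)*(x^3 - 2*x^2 - 3*x) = (x - 3)*(x - 1)*(x + 2)*(x^2 + x) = (x - 3)*(x - 1)*(x + 1)*(x + 2)*(x)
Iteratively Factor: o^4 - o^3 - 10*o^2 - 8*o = (o + 2)*(o^3 - 3*o^2 - 4*o) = (o - 4)*(o + 2)*(o^2 + o) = o*(o - 4)*(o + 2)*(o + 1)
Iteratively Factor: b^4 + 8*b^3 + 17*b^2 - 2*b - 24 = (b - 1)*(b^3 + 9*b^2 + 26*b + 24) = (b - 1)*(b + 2)*(b^2 + 7*b + 12) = (b - 1)*(b + 2)*(b + 4)*(b + 3)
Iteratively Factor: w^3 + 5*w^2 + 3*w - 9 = (w + 3)*(w^2 + 2*w - 3) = (w - 1)*(w + 3)*(w + 3)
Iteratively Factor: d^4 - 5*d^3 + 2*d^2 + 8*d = (d + 1)*(d^3 - 6*d^2 + 8*d) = (d - 2)*(d + 1)*(d^2 - 4*d) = (d - 4)*(d - 2)*(d + 1)*(d)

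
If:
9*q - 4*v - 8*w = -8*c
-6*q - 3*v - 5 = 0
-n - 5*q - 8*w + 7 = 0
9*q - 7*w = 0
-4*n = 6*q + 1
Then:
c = -11809/9264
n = -401/386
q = 203/386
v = -1574/579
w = 261/386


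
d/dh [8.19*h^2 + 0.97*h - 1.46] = 16.38*h + 0.97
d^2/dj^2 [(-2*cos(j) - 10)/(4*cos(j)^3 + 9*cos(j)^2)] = 2*(64*cos(j) + 828*tan(j)^4 + 1965/cos(j) + 2100/cos(j)^2 - 3042/cos(j)^3 - 3258/cos(j)^4)/(4*cos(j) + 9)^3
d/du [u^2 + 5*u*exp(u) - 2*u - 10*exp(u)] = 5*u*exp(u) + 2*u - 5*exp(u) - 2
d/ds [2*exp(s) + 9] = 2*exp(s)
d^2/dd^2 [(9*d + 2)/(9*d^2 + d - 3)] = 2*(-27*(9*d + 1)*(9*d^2 + d - 3) + (9*d + 2)*(18*d + 1)^2)/(9*d^2 + d - 3)^3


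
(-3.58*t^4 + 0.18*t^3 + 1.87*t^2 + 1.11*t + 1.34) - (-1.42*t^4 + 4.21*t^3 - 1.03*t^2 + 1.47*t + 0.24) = -2.16*t^4 - 4.03*t^3 + 2.9*t^2 - 0.36*t + 1.1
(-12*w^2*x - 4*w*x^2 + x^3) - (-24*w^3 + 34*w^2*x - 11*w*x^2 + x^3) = 24*w^3 - 46*w^2*x + 7*w*x^2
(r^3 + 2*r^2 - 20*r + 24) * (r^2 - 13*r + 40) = r^5 - 11*r^4 - 6*r^3 + 364*r^2 - 1112*r + 960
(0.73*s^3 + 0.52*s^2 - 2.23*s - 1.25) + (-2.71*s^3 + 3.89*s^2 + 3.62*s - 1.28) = -1.98*s^3 + 4.41*s^2 + 1.39*s - 2.53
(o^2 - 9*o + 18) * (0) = 0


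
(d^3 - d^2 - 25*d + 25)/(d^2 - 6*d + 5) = d + 5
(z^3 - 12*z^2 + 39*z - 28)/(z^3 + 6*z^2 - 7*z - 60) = (z^3 - 12*z^2 + 39*z - 28)/(z^3 + 6*z^2 - 7*z - 60)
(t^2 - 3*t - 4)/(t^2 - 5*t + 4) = (t + 1)/(t - 1)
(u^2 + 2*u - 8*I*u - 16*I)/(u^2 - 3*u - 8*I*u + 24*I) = (u + 2)/(u - 3)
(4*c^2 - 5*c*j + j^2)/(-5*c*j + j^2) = (-4*c^2 + 5*c*j - j^2)/(j*(5*c - j))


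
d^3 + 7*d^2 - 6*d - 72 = (d - 3)*(d + 4)*(d + 6)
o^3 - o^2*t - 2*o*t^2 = o*(o - 2*t)*(o + t)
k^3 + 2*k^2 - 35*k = k*(k - 5)*(k + 7)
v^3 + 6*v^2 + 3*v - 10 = (v - 1)*(v + 2)*(v + 5)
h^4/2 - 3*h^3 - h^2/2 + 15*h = h*(h/2 + 1)*(h - 5)*(h - 3)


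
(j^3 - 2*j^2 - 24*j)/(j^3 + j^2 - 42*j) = (j + 4)/(j + 7)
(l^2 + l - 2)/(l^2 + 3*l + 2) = (l - 1)/(l + 1)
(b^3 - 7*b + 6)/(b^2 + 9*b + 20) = (b^3 - 7*b + 6)/(b^2 + 9*b + 20)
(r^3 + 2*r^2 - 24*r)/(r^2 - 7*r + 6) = r*(r^2 + 2*r - 24)/(r^2 - 7*r + 6)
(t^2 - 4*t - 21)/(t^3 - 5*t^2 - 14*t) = (t + 3)/(t*(t + 2))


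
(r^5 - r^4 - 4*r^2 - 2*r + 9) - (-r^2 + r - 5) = r^5 - r^4 - 3*r^2 - 3*r + 14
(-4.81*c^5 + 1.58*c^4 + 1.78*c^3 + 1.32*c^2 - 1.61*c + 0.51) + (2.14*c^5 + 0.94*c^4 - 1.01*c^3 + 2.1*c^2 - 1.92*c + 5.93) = -2.67*c^5 + 2.52*c^4 + 0.77*c^3 + 3.42*c^2 - 3.53*c + 6.44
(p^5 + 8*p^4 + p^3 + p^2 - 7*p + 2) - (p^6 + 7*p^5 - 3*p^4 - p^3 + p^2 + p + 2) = -p^6 - 6*p^5 + 11*p^4 + 2*p^3 - 8*p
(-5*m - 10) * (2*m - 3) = -10*m^2 - 5*m + 30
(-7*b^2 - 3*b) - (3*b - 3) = -7*b^2 - 6*b + 3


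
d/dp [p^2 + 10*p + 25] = 2*p + 10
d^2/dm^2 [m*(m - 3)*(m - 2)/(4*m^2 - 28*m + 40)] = 5/(m^3 - 15*m^2 + 75*m - 125)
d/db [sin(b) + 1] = cos(b)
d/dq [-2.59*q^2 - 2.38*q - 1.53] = -5.18*q - 2.38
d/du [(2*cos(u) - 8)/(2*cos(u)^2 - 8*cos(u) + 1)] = 2*(-16*cos(u) + cos(2*u) + 32)*sin(u)/(-8*cos(u) + cos(2*u) + 2)^2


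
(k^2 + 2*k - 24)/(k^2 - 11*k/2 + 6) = 2*(k + 6)/(2*k - 3)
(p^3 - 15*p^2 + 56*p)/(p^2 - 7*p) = p - 8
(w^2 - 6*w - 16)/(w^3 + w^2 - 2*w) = (w - 8)/(w*(w - 1))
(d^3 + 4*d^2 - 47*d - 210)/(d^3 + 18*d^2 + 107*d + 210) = (d - 7)/(d + 7)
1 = 1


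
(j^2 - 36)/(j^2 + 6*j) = (j - 6)/j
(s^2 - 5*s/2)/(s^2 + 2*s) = (s - 5/2)/(s + 2)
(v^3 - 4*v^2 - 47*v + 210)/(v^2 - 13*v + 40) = (v^2 + v - 42)/(v - 8)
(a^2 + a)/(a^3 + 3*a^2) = (a + 1)/(a*(a + 3))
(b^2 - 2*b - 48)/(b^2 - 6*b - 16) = (b + 6)/(b + 2)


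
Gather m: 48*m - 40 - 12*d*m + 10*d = 10*d + m*(48 - 12*d) - 40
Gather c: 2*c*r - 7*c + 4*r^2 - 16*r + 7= c*(2*r - 7) + 4*r^2 - 16*r + 7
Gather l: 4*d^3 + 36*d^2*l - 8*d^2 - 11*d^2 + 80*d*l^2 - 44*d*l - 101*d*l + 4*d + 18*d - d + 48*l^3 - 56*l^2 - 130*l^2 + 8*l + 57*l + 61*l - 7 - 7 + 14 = 4*d^3 - 19*d^2 + 21*d + 48*l^3 + l^2*(80*d - 186) + l*(36*d^2 - 145*d + 126)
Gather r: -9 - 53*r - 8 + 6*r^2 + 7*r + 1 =6*r^2 - 46*r - 16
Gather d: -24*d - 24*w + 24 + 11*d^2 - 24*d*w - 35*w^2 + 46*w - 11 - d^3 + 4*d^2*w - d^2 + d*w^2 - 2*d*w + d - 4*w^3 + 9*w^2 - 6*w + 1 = -d^3 + d^2*(4*w + 10) + d*(w^2 - 26*w - 23) - 4*w^3 - 26*w^2 + 16*w + 14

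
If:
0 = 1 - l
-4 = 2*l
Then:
No Solution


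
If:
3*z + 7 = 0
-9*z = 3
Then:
No Solution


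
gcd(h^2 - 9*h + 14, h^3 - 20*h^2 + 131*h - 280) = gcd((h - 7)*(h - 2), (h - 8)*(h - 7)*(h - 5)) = h - 7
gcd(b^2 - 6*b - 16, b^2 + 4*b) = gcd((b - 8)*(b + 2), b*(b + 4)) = 1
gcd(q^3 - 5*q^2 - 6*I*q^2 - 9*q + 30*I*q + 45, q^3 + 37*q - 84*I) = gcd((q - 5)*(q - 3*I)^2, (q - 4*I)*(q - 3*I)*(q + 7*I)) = q - 3*I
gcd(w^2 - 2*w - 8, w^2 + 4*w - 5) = 1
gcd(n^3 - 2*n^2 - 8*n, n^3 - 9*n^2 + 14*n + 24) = n - 4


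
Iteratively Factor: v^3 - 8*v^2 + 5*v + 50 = (v - 5)*(v^2 - 3*v - 10) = (v - 5)^2*(v + 2)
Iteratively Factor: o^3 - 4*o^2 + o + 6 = (o - 3)*(o^2 - o - 2) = (o - 3)*(o - 2)*(o + 1)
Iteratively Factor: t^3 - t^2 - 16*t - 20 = (t + 2)*(t^2 - 3*t - 10) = (t - 5)*(t + 2)*(t + 2)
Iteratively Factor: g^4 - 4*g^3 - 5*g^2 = (g)*(g^3 - 4*g^2 - 5*g) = g*(g + 1)*(g^2 - 5*g) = g*(g - 5)*(g + 1)*(g)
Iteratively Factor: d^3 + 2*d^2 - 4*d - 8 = (d + 2)*(d^2 - 4) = (d - 2)*(d + 2)*(d + 2)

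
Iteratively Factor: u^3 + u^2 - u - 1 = (u + 1)*(u^2 - 1) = (u - 1)*(u + 1)*(u + 1)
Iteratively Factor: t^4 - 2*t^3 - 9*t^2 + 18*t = (t - 3)*(t^3 + t^2 - 6*t) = (t - 3)*(t - 2)*(t^2 + 3*t) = t*(t - 3)*(t - 2)*(t + 3)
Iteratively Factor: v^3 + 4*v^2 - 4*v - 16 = (v + 4)*(v^2 - 4) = (v + 2)*(v + 4)*(v - 2)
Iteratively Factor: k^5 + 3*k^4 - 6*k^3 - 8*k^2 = (k + 4)*(k^4 - k^3 - 2*k^2) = k*(k + 4)*(k^3 - k^2 - 2*k) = k*(k + 1)*(k + 4)*(k^2 - 2*k) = k^2*(k + 1)*(k + 4)*(k - 2)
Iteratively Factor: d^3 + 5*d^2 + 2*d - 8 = (d + 4)*(d^2 + d - 2) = (d - 1)*(d + 4)*(d + 2)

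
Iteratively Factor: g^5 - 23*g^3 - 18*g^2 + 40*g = (g + 2)*(g^4 - 2*g^3 - 19*g^2 + 20*g) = (g - 5)*(g + 2)*(g^3 + 3*g^2 - 4*g) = (g - 5)*(g - 1)*(g + 2)*(g^2 + 4*g) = (g - 5)*(g - 1)*(g + 2)*(g + 4)*(g)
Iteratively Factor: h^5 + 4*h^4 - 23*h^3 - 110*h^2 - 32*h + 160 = (h + 4)*(h^4 - 23*h^2 - 18*h + 40) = (h + 4)^2*(h^3 - 4*h^2 - 7*h + 10) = (h - 5)*(h + 4)^2*(h^2 + h - 2) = (h - 5)*(h - 1)*(h + 4)^2*(h + 2)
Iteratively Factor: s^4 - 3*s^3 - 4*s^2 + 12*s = (s)*(s^3 - 3*s^2 - 4*s + 12) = s*(s - 3)*(s^2 - 4) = s*(s - 3)*(s + 2)*(s - 2)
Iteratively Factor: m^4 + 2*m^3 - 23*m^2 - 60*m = (m + 3)*(m^3 - m^2 - 20*m) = (m + 3)*(m + 4)*(m^2 - 5*m) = (m - 5)*(m + 3)*(m + 4)*(m)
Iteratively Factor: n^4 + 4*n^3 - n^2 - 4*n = (n - 1)*(n^3 + 5*n^2 + 4*n) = n*(n - 1)*(n^2 + 5*n + 4) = n*(n - 1)*(n + 4)*(n + 1)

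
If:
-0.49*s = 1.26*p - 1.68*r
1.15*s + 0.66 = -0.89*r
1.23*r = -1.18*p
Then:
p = 0.09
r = -0.08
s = -0.51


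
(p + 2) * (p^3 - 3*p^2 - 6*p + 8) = p^4 - p^3 - 12*p^2 - 4*p + 16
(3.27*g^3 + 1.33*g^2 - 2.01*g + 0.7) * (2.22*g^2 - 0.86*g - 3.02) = 7.2594*g^5 + 0.140400000000001*g^4 - 15.4814*g^3 - 0.734*g^2 + 5.4682*g - 2.114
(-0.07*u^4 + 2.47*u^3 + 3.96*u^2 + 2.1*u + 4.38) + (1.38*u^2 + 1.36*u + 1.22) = -0.07*u^4 + 2.47*u^3 + 5.34*u^2 + 3.46*u + 5.6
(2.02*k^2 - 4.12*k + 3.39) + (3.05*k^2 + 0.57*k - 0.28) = 5.07*k^2 - 3.55*k + 3.11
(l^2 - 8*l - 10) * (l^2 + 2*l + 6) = l^4 - 6*l^3 - 20*l^2 - 68*l - 60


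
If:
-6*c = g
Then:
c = -g/6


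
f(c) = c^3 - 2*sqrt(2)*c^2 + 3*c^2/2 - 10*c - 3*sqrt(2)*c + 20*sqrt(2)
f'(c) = 3*c^2 - 4*sqrt(2)*c + 3*c - 10 - 3*sqrt(2)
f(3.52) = 5.30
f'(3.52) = 13.58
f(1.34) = 9.22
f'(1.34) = -12.42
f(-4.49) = -25.07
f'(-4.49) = 58.17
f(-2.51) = 39.85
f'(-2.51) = 11.33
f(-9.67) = -862.44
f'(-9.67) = 291.98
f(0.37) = 22.88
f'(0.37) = -14.81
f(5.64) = 85.11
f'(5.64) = 66.20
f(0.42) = 22.14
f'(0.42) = -14.83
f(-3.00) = 32.06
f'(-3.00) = 20.73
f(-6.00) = -150.08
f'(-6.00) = 109.70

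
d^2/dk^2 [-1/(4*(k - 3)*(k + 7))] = (-(k - 3)^2 - (k - 3)*(k + 7) - (k + 7)^2)/(2*(k - 3)^3*(k + 7)^3)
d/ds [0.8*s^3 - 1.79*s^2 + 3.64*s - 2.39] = 2.4*s^2 - 3.58*s + 3.64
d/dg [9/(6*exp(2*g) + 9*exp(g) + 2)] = (-108*exp(g) - 81)*exp(g)/(6*exp(2*g) + 9*exp(g) + 2)^2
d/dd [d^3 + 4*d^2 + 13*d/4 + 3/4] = 3*d^2 + 8*d + 13/4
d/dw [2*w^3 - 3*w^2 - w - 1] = 6*w^2 - 6*w - 1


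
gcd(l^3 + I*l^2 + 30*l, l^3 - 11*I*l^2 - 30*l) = l^2 - 5*I*l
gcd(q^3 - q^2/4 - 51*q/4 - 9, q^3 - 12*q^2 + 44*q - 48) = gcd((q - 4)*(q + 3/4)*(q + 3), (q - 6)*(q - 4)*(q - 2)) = q - 4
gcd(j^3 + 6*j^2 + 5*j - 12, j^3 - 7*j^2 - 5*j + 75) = j + 3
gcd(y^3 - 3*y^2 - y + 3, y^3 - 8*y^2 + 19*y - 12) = y^2 - 4*y + 3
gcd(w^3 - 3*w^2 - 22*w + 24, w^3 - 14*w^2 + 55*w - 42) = w^2 - 7*w + 6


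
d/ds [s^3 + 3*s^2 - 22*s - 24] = 3*s^2 + 6*s - 22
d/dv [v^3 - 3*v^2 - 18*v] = 3*v^2 - 6*v - 18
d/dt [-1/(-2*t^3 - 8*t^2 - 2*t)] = (-3*t^2 - 8*t - 1)/(2*t^2*(t^2 + 4*t + 1)^2)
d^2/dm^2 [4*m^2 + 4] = 8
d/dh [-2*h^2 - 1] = -4*h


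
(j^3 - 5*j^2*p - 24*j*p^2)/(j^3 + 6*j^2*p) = (j^2 - 5*j*p - 24*p^2)/(j*(j + 6*p))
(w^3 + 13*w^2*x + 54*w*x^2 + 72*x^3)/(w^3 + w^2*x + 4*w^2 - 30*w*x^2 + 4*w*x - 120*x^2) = (-w^2 - 7*w*x - 12*x^2)/(-w^2 + 5*w*x - 4*w + 20*x)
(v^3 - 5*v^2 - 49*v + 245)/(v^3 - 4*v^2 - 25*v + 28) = (v^2 + 2*v - 35)/(v^2 + 3*v - 4)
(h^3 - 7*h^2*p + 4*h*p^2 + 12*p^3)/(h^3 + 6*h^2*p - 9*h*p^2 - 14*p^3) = (h - 6*p)/(h + 7*p)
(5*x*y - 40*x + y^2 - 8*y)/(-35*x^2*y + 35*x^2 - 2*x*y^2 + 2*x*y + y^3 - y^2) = (8 - y)/(7*x*y - 7*x - y^2 + y)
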